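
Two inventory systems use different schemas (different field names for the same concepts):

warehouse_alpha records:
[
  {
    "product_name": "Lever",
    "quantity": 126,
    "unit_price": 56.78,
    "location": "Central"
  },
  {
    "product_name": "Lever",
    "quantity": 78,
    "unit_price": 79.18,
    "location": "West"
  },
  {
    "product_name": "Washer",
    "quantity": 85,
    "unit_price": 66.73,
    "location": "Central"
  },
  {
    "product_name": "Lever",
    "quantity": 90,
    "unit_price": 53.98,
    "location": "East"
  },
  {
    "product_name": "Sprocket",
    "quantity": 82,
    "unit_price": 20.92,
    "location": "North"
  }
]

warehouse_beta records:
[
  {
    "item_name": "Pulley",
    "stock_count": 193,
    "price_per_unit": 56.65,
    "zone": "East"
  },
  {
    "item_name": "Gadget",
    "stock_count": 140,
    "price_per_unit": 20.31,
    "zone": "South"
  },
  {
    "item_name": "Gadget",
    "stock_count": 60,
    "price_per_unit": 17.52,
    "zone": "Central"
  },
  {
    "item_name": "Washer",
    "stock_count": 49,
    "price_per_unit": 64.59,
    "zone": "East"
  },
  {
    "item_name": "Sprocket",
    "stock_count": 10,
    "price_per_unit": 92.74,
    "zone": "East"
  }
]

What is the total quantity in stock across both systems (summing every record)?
913

To reconcile these schemas, identify the field holding the quantity in stock in each system:
1. In warehouse_alpha it is "quantity"
2. In warehouse_beta it is "stock_count"

From warehouse_alpha: 126 + 78 + 85 + 90 + 82 = 461
From warehouse_beta: 193 + 140 + 60 + 49 + 10 = 452

Total: 461 + 452 = 913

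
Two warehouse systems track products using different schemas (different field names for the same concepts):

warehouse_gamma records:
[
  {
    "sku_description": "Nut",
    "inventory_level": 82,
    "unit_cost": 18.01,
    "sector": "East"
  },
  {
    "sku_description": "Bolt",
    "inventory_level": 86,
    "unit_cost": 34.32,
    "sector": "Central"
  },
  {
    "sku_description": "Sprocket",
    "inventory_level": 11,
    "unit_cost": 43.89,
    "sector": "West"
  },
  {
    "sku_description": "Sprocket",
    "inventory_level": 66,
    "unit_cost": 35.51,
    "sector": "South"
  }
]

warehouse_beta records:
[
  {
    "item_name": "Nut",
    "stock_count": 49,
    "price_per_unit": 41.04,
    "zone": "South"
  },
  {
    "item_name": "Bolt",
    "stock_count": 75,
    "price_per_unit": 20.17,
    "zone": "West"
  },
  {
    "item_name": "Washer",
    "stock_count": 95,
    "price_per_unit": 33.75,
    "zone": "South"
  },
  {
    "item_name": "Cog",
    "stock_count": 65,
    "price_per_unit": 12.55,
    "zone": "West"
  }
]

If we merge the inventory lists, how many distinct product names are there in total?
5

Schema mapping: "sku_description" (warehouse_gamma) = "item_name" (warehouse_beta) = product name

Products in warehouse_gamma: ['Bolt', 'Nut', 'Sprocket']
Products in warehouse_beta: ['Bolt', 'Cog', 'Nut', 'Washer']

Union (unique products): ['Bolt', 'Cog', 'Nut', 'Sprocket', 'Washer']
Count: 5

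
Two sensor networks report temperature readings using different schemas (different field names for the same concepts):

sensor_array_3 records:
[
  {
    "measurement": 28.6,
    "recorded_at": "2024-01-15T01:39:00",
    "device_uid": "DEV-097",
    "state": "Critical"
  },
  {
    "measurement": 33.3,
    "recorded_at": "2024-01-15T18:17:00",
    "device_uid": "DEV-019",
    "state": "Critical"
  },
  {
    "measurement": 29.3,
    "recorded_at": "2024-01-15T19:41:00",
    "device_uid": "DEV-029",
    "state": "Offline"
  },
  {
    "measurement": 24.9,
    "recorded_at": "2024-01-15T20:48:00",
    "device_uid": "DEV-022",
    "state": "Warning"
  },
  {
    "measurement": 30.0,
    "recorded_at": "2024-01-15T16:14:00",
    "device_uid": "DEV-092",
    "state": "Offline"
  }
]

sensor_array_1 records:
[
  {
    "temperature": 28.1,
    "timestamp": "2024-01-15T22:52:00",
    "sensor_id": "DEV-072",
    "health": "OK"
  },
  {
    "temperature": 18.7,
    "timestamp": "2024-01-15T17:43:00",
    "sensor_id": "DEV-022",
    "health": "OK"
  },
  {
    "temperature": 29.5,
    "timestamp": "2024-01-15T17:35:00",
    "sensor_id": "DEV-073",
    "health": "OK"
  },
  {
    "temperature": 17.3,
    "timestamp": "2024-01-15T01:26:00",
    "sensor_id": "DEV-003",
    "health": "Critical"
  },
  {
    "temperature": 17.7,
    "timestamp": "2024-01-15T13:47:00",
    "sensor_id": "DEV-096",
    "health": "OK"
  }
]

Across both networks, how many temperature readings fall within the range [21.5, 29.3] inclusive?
4

Schema mapping: "measurement" (sensor_array_3) = "temperature" (sensor_array_1) = temperature

Readings in [21.5, 29.3] from sensor_array_3: 3
Readings in [21.5, 29.3] from sensor_array_1: 1

Total count: 3 + 1 = 4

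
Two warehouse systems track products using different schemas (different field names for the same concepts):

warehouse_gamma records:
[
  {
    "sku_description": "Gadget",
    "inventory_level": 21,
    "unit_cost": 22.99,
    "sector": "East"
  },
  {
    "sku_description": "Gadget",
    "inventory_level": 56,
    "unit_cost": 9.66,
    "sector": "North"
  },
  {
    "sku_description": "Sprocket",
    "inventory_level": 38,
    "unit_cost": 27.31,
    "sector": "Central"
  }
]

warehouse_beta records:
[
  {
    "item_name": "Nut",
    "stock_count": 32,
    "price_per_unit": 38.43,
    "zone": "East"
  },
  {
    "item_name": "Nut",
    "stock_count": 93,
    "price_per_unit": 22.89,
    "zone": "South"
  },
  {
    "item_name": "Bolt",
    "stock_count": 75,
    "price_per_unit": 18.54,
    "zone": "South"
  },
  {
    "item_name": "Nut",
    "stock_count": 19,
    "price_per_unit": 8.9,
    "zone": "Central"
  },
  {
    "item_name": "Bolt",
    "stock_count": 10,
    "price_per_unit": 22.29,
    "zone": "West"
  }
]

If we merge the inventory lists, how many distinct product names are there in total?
4

Schema mapping: "sku_description" (warehouse_gamma) = "item_name" (warehouse_beta) = product name

Products in warehouse_gamma: ['Gadget', 'Sprocket']
Products in warehouse_beta: ['Bolt', 'Nut']

Union (unique products): ['Bolt', 'Gadget', 'Nut', 'Sprocket']
Count: 4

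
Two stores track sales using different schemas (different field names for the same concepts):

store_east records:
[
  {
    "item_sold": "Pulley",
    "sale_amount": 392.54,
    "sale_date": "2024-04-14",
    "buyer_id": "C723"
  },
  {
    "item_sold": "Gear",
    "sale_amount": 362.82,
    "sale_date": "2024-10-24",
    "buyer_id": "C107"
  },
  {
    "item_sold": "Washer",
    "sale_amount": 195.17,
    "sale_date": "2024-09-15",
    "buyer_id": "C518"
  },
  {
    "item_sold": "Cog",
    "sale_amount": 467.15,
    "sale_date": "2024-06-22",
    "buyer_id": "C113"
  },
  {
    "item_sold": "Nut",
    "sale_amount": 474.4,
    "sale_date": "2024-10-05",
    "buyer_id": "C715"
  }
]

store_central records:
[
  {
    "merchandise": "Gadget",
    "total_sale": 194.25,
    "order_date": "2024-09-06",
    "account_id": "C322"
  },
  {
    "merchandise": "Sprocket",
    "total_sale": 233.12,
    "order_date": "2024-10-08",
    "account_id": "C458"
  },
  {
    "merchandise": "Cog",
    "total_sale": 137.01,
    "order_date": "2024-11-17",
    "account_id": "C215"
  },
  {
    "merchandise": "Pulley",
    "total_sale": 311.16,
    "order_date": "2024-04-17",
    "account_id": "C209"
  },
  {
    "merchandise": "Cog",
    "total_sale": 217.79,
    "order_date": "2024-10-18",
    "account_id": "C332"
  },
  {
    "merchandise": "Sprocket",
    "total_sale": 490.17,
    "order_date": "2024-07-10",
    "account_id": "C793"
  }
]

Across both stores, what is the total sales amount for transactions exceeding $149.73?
3338.57

Schema mapping: "sale_amount" (store_east) = "total_sale" (store_central) = sale amount

Sum of sales > $149.73 in store_east: 1892.08
Sum of sales > $149.73 in store_central: 1446.49

Total: 1892.08 + 1446.49 = 3338.57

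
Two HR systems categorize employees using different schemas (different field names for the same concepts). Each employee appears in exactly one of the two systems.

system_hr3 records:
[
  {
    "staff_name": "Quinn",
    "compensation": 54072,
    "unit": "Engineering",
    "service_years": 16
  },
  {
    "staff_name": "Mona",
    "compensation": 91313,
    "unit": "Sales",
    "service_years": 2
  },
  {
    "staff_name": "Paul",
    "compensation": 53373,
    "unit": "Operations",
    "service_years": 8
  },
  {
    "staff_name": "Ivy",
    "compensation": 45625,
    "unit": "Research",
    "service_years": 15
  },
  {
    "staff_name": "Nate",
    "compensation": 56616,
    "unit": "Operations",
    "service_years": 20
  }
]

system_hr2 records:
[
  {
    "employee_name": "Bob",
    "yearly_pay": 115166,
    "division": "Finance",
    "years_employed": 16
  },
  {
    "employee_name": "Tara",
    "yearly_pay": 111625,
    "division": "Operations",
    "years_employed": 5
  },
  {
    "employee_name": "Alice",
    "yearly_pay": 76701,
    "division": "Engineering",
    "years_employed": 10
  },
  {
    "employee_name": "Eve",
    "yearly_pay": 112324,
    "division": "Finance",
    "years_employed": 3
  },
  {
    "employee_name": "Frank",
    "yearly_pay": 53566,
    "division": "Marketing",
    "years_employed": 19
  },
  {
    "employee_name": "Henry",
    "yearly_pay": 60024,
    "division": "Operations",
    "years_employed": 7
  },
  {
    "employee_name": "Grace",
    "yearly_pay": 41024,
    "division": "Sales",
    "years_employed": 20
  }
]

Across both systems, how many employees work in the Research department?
1

Schema mapping: "unit" (system_hr3) = "division" (system_hr2) = department

Research employees in system_hr3: 1
Research employees in system_hr2: 0

Total in Research: 1 + 0 = 1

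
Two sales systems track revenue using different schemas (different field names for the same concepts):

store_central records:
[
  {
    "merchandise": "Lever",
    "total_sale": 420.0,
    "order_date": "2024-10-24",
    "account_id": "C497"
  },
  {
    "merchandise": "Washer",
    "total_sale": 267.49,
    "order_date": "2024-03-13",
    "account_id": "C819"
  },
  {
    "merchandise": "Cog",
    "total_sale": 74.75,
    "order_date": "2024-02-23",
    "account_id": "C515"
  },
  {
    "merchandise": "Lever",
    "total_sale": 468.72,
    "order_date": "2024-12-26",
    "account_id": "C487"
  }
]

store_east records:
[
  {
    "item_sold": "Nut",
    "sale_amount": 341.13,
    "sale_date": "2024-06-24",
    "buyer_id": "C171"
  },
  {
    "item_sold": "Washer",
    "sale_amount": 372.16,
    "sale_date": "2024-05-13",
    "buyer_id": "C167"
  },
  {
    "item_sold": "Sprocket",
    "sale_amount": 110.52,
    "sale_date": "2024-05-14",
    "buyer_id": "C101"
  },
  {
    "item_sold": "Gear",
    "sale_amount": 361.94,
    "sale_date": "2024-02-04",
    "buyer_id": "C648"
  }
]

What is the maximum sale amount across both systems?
468.72

Reconcile: "total_sale" (store_central) = "sale_amount" (store_east) = sale amount

Maximum in store_central: 468.72
Maximum in store_east: 372.16

Overall maximum: max(468.72, 372.16) = 468.72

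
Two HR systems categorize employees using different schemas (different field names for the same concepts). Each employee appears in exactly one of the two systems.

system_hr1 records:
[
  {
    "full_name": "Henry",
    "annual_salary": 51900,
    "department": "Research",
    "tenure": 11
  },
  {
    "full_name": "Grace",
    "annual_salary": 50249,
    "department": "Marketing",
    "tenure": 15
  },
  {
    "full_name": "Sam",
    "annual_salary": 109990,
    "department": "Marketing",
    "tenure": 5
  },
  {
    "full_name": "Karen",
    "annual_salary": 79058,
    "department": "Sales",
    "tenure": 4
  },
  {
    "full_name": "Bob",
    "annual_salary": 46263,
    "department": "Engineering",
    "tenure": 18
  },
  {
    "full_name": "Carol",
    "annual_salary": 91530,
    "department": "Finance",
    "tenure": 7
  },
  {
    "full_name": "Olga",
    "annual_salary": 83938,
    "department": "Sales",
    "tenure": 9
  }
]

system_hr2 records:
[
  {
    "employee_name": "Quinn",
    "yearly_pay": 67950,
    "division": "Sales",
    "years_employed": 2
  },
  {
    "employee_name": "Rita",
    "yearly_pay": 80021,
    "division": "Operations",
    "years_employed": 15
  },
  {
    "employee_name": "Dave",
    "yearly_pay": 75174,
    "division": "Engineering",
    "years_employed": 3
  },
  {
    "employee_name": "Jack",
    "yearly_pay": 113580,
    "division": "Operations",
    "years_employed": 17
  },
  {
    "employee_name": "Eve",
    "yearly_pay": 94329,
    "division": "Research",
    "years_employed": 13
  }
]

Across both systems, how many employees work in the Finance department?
1

Schema mapping: "department" (system_hr1) = "division" (system_hr2) = department

Finance employees in system_hr1: 1
Finance employees in system_hr2: 0

Total in Finance: 1 + 0 = 1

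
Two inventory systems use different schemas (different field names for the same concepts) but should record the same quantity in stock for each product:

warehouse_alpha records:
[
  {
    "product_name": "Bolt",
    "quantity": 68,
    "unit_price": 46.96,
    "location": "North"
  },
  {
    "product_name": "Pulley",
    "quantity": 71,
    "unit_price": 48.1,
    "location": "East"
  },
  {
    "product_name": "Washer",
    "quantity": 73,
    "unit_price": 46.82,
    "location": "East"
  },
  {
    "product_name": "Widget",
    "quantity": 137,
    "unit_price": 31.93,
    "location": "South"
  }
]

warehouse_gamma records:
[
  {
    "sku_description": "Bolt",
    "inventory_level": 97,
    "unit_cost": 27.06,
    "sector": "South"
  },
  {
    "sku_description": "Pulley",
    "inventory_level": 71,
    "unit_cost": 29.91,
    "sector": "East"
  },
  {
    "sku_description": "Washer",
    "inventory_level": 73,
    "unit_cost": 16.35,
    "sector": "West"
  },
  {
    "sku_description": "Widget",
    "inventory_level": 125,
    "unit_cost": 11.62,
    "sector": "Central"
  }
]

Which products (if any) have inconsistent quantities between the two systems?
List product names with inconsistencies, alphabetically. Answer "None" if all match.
Bolt, Widget

Schema mappings:
- "product_name" (warehouse_alpha) = "sku_description" (warehouse_gamma) = product name
- "quantity" (warehouse_alpha) = "inventory_level" (warehouse_gamma) = quantity

Comparison:
  Bolt: 68 vs 97 - MISMATCH
  Pulley: 71 vs 71 - MATCH
  Washer: 73 vs 73 - MATCH
  Widget: 137 vs 125 - MISMATCH

Products with inconsistencies: Bolt, Widget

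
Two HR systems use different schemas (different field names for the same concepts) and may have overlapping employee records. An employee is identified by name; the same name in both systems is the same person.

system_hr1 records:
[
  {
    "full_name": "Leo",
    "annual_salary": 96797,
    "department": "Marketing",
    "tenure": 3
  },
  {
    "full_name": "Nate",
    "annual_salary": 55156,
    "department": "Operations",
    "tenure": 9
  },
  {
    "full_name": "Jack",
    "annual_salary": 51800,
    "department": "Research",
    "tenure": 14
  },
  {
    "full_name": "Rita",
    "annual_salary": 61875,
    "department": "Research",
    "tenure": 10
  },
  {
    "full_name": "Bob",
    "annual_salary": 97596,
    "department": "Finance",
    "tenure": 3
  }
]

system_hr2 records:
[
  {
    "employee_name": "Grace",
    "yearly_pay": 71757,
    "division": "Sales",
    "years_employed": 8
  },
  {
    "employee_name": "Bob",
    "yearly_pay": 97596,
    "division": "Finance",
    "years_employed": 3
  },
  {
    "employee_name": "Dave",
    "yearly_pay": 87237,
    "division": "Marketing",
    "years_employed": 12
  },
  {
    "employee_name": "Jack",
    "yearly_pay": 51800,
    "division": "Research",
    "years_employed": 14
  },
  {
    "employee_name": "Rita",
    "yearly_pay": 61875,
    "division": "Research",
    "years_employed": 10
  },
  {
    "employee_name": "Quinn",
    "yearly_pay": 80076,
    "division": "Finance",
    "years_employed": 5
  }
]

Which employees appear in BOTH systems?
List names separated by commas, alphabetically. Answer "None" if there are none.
Bob, Jack, Rita

Schema mapping: "full_name" (system_hr1) = "employee_name" (system_hr2) = employee name

Names in system_hr1: ['Bob', 'Jack', 'Leo', 'Nate', 'Rita']
Names in system_hr2: ['Bob', 'Dave', 'Grace', 'Jack', 'Quinn', 'Rita']

Intersection: ['Bob', 'Jack', 'Rita']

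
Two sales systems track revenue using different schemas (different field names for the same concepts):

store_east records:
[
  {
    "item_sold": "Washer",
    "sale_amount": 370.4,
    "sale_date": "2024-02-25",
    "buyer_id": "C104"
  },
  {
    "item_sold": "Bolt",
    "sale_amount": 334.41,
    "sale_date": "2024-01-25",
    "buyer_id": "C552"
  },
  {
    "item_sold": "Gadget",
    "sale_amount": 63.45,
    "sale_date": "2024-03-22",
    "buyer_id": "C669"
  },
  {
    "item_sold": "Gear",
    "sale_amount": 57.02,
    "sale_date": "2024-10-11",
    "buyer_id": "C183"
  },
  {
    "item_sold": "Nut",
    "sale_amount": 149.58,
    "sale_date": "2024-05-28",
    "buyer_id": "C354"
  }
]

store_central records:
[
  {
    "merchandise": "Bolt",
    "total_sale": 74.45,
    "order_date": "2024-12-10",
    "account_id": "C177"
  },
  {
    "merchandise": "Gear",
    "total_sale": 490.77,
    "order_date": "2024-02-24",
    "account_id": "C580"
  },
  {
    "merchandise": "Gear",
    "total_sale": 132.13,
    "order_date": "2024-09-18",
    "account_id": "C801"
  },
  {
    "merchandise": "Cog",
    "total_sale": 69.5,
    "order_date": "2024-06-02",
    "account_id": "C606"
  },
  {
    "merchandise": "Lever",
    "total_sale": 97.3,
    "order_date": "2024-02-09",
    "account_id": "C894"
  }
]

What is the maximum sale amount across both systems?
490.77

Reconcile: "sale_amount" (store_east) = "total_sale" (store_central) = sale amount

Maximum in store_east: 370.4
Maximum in store_central: 490.77

Overall maximum: max(370.4, 490.77) = 490.77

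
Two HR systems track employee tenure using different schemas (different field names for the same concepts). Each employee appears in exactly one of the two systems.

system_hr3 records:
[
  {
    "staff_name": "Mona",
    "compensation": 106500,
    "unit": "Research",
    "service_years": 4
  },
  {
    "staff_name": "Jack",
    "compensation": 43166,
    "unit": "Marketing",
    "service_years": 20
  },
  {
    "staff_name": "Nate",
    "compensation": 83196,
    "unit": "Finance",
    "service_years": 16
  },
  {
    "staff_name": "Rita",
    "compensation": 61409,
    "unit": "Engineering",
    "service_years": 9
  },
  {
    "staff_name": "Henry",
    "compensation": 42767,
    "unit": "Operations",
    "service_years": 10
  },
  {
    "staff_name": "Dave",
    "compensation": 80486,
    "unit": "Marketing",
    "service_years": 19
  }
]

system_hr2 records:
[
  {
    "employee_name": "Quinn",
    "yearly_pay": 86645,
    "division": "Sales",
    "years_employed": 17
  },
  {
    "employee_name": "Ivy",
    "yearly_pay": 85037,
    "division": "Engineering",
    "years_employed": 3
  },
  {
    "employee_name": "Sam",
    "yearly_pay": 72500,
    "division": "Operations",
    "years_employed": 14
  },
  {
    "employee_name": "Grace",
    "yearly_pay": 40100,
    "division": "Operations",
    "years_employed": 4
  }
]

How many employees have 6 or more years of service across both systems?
7

Reconcile schemas: "service_years" (system_hr3) = "years_employed" (system_hr2) = years of service

From system_hr3: 5 employees with >= 6 years
From system_hr2: 2 employees with >= 6 years

Total: 5 + 2 = 7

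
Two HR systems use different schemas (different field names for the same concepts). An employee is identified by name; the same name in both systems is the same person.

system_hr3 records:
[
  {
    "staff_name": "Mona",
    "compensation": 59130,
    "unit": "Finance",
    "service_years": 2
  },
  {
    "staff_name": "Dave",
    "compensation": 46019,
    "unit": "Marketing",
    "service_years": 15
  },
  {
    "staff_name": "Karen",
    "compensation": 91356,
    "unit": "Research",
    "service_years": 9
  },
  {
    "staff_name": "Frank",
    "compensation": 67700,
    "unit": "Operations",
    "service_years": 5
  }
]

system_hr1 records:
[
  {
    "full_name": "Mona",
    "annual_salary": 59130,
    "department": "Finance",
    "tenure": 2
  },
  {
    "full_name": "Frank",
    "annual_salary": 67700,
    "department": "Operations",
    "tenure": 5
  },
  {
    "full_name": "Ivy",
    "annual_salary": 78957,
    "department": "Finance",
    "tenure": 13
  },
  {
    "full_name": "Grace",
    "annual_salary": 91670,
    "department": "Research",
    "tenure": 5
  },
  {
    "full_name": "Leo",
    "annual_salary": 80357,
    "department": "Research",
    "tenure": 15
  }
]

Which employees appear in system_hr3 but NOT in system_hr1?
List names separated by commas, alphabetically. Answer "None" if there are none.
Dave, Karen

Schema mapping: "staff_name" (system_hr3) = "full_name" (system_hr1) = employee name

Names in system_hr3: ['Dave', 'Frank', 'Karen', 'Mona']
Names in system_hr1: ['Frank', 'Grace', 'Ivy', 'Leo', 'Mona']

In system_hr3 but not system_hr1: ['Dave', 'Karen']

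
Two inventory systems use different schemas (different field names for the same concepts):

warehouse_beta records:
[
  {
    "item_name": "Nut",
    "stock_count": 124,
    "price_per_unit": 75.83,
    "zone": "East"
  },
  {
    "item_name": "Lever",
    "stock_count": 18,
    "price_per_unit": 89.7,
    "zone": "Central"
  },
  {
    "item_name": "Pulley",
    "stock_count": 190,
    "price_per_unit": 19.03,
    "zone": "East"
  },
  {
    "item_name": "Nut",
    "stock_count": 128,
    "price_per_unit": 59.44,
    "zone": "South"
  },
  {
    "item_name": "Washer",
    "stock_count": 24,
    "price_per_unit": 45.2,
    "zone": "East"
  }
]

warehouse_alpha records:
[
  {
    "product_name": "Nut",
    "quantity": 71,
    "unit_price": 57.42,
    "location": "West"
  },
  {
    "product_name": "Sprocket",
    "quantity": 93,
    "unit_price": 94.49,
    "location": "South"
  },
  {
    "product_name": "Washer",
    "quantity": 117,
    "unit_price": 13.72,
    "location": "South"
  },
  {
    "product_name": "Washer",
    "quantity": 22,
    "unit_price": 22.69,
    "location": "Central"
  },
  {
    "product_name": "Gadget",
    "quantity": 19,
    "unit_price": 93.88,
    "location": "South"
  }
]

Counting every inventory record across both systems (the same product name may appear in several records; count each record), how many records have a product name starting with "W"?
3

Schema mapping: "item_name" (warehouse_beta) = "product_name" (warehouse_alpha) = product name

Records with product name starting with "W" in warehouse_beta: 1
Records with product name starting with "W" in warehouse_alpha: 2

Total: 1 + 2 = 3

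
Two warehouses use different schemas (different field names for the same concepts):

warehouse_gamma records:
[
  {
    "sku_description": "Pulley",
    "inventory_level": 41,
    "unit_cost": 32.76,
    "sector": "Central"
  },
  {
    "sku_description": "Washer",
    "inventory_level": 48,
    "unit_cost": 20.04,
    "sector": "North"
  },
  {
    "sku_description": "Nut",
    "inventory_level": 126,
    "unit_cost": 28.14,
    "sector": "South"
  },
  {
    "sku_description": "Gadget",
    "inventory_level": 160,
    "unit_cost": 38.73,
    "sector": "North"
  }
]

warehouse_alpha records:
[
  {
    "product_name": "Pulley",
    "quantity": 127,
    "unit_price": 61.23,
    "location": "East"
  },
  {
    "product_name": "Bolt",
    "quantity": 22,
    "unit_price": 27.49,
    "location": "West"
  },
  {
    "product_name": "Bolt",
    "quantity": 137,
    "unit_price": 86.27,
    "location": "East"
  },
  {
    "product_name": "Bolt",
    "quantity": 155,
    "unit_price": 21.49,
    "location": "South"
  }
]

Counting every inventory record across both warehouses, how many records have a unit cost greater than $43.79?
2

Schema mapping: "unit_cost" (warehouse_gamma) = "unit_price" (warehouse_alpha) = unit cost

Records > $43.79 in warehouse_gamma: 0
Records > $43.79 in warehouse_alpha: 2

Total count: 0 + 2 = 2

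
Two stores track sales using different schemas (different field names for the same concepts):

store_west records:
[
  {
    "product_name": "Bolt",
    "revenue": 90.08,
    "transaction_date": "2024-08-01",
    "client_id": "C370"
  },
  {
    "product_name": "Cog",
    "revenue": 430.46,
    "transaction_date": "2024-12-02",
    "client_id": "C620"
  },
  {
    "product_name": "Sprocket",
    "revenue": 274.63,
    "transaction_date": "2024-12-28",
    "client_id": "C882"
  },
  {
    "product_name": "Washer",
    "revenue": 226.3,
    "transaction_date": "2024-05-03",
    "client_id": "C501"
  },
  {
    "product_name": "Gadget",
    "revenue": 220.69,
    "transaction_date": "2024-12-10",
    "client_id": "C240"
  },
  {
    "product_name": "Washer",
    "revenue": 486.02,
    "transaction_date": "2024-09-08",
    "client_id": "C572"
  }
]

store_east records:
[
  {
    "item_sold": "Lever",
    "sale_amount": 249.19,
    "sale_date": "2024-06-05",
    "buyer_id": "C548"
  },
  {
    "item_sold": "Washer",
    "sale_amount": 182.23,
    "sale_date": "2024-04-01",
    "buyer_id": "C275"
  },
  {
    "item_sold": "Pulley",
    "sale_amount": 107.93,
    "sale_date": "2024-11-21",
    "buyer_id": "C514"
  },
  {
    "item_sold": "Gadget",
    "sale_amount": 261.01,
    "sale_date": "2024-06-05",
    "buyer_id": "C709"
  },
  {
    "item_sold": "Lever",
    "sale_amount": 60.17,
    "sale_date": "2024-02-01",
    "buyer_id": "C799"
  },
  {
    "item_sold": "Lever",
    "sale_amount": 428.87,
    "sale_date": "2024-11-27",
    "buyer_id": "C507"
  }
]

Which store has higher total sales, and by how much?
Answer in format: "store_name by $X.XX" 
store_west by $438.78

Schema mapping: "revenue" (store_west) = "sale_amount" (store_east) = sale amount

Total for store_west: 1728.18
Total for store_east: 1289.40

Difference: |1728.18 - 1289.40| = 438.78
store_west has higher sales by $438.78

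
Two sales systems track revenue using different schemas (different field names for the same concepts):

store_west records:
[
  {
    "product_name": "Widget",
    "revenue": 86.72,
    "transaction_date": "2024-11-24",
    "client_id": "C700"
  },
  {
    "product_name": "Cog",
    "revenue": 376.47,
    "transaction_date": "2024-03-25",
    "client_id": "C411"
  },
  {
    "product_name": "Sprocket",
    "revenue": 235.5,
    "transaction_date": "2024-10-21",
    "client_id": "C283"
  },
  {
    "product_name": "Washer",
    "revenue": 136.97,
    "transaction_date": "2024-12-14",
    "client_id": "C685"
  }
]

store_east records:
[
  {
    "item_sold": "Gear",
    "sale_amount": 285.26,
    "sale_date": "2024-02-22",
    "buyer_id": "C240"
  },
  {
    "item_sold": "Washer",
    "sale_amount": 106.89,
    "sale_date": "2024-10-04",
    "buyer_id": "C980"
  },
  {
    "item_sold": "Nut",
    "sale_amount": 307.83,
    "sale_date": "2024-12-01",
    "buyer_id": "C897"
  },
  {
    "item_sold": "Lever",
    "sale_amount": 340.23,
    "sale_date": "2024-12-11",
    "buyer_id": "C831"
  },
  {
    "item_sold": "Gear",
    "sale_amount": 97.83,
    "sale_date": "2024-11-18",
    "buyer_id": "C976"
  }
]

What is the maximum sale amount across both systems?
376.47

Reconcile: "revenue" (store_west) = "sale_amount" (store_east) = sale amount

Maximum in store_west: 376.47
Maximum in store_east: 340.23

Overall maximum: max(376.47, 340.23) = 376.47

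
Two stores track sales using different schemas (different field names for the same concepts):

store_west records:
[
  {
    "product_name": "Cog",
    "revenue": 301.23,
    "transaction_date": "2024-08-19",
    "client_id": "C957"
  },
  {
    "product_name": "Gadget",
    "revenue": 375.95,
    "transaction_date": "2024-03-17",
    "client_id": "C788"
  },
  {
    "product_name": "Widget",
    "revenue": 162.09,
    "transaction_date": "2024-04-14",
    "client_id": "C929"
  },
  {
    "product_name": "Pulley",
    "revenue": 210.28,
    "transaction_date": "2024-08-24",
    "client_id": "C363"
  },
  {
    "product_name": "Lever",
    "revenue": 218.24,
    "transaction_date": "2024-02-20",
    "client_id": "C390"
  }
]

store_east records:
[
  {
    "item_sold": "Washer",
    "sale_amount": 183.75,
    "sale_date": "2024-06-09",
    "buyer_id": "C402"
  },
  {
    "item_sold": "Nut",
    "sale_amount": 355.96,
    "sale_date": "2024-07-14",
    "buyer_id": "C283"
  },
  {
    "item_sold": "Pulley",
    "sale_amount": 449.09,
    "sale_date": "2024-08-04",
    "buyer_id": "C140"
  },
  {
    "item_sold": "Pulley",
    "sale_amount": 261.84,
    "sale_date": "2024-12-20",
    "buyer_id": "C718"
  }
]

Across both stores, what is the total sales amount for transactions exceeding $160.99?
2518.43

Schema mapping: "revenue" (store_west) = "sale_amount" (store_east) = sale amount

Sum of sales > $160.99 in store_west: 1267.79
Sum of sales > $160.99 in store_east: 1250.64

Total: 1267.79 + 1250.64 = 2518.43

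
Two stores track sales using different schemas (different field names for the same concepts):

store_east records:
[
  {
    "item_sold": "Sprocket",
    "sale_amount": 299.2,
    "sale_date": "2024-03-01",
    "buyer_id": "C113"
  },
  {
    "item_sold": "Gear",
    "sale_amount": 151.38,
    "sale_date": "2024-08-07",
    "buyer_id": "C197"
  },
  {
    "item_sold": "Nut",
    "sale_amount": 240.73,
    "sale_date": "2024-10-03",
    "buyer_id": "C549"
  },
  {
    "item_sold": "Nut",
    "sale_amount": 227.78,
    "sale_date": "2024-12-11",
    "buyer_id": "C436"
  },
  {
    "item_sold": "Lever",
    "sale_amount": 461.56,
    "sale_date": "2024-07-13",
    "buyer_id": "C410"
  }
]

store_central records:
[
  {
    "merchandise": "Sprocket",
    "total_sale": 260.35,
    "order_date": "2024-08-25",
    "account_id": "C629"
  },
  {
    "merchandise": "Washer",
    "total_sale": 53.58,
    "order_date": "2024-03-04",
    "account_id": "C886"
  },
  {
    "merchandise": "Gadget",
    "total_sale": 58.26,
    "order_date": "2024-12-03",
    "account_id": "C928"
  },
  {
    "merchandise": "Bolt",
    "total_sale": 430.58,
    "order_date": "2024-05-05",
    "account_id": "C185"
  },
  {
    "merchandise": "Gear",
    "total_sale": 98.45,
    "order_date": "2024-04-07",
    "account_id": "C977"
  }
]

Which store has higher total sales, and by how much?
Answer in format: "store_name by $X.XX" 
store_east by $479.43

Schema mapping: "sale_amount" (store_east) = "total_sale" (store_central) = sale amount

Total for store_east: 1380.65
Total for store_central: 901.22

Difference: |1380.65 - 901.22| = 479.43
store_east has higher sales by $479.43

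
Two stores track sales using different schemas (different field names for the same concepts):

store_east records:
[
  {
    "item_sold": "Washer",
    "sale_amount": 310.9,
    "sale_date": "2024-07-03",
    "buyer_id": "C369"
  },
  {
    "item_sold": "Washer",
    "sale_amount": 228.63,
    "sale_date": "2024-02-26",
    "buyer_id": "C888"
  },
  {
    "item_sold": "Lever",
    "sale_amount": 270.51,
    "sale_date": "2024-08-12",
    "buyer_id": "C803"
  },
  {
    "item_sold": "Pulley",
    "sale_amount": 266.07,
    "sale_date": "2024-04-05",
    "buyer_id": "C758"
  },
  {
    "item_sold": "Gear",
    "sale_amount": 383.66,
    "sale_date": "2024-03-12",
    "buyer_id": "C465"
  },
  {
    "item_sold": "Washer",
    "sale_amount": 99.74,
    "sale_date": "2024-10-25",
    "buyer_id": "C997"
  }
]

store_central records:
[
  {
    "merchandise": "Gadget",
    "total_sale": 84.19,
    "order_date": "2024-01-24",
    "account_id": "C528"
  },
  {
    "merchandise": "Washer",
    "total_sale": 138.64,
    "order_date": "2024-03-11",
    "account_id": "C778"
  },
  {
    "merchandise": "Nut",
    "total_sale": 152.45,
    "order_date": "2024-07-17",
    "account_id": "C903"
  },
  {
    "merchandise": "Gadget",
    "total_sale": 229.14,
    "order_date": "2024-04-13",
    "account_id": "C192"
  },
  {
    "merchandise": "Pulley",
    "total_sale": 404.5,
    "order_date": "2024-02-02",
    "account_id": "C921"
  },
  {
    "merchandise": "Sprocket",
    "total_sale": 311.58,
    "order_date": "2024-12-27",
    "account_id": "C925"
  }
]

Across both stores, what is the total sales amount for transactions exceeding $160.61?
2404.99

Schema mapping: "sale_amount" (store_east) = "total_sale" (store_central) = sale amount

Sum of sales > $160.61 in store_east: 1459.77
Sum of sales > $160.61 in store_central: 945.22

Total: 1459.77 + 945.22 = 2404.99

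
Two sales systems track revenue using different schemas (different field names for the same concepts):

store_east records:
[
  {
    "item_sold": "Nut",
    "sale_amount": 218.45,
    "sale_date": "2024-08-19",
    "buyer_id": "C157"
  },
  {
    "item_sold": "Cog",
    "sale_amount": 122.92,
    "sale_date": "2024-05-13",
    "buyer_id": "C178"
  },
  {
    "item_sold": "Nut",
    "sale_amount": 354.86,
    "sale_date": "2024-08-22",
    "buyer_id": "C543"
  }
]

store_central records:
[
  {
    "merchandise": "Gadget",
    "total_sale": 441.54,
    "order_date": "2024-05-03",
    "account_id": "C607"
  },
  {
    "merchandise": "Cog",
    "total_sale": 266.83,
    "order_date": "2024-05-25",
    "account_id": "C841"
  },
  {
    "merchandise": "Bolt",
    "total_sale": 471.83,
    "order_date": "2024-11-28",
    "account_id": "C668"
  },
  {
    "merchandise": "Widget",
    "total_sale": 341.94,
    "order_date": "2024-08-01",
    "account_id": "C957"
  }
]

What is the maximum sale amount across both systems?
471.83

Reconcile: "sale_amount" (store_east) = "total_sale" (store_central) = sale amount

Maximum in store_east: 354.86
Maximum in store_central: 471.83

Overall maximum: max(354.86, 471.83) = 471.83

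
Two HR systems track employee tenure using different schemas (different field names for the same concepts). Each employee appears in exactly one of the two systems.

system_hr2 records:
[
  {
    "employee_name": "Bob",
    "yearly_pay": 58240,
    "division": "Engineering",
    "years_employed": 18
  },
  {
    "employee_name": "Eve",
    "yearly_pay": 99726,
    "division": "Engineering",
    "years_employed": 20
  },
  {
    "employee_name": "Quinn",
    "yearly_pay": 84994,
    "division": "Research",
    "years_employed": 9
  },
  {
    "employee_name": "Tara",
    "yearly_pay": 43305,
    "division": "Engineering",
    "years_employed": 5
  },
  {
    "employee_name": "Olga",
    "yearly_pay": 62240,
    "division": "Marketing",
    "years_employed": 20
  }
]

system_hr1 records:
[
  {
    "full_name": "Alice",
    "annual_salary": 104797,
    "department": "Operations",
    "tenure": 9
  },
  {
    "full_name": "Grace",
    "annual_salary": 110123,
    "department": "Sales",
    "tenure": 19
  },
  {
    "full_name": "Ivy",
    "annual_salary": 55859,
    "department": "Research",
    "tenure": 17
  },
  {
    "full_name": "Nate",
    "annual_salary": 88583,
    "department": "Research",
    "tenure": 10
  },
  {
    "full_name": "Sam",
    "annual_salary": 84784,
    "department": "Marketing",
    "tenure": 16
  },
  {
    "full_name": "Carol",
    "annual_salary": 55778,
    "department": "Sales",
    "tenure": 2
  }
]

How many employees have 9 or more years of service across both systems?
9

Reconcile schemas: "years_employed" (system_hr2) = "tenure" (system_hr1) = years of service

From system_hr2: 4 employees with >= 9 years
From system_hr1: 5 employees with >= 9 years

Total: 4 + 5 = 9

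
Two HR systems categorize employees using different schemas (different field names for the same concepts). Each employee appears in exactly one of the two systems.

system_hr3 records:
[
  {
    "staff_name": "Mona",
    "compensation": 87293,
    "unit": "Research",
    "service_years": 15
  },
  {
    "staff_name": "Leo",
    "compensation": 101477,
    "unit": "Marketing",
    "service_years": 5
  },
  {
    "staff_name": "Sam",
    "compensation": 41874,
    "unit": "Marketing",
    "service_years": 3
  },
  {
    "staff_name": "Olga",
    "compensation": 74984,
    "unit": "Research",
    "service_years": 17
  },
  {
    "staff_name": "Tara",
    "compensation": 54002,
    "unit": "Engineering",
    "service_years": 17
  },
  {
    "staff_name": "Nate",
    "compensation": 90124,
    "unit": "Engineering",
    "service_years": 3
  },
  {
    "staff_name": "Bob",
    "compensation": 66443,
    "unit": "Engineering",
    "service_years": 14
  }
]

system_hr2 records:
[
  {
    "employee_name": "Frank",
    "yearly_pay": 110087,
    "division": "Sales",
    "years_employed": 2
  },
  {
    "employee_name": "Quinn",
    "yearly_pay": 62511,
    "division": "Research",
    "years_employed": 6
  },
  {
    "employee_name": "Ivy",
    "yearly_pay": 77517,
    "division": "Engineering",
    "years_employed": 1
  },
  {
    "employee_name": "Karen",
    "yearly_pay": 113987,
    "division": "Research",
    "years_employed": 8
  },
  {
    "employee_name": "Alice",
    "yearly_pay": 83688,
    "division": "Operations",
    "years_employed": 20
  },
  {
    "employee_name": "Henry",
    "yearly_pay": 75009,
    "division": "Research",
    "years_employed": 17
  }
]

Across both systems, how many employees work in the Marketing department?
2

Schema mapping: "unit" (system_hr3) = "division" (system_hr2) = department

Marketing employees in system_hr3: 2
Marketing employees in system_hr2: 0

Total in Marketing: 2 + 0 = 2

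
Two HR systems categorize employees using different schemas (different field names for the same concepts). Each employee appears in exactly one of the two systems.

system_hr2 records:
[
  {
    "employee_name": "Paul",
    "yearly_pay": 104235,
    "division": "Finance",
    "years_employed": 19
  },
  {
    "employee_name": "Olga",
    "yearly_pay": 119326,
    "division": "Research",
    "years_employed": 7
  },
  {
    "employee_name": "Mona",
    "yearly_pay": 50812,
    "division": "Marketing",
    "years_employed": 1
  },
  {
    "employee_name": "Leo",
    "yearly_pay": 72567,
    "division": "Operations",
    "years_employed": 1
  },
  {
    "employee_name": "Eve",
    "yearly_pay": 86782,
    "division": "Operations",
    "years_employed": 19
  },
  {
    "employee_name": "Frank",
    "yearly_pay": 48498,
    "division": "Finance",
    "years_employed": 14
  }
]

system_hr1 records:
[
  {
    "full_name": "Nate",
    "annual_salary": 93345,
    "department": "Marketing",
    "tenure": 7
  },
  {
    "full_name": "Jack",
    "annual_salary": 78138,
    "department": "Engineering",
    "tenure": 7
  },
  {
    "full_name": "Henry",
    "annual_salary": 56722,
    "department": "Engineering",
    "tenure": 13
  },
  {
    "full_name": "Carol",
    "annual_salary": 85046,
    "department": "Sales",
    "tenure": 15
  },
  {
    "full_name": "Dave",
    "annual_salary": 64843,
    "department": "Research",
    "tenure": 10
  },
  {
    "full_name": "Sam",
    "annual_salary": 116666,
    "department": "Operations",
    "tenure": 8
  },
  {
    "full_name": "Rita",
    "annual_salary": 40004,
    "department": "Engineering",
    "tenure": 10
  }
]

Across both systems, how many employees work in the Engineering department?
3

Schema mapping: "division" (system_hr2) = "department" (system_hr1) = department

Engineering employees in system_hr2: 0
Engineering employees in system_hr1: 3

Total in Engineering: 0 + 3 = 3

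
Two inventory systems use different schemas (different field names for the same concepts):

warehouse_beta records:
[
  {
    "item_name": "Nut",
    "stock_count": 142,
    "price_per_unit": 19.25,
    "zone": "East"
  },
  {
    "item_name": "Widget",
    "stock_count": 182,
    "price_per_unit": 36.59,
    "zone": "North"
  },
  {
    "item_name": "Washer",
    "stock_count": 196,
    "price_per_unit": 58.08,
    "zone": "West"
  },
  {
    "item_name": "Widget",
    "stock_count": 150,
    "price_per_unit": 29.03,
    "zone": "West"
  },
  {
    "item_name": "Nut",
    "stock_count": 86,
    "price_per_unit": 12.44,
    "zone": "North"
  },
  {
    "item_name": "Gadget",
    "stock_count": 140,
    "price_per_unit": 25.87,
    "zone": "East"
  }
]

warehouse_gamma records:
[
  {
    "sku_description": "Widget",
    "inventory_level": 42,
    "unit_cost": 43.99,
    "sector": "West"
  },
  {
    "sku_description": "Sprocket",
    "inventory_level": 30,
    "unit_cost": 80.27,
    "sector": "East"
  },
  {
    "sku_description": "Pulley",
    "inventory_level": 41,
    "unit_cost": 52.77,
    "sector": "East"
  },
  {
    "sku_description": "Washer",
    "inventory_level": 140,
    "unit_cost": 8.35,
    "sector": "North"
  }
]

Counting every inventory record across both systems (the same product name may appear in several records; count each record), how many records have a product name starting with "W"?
5

Schema mapping: "item_name" (warehouse_beta) = "sku_description" (warehouse_gamma) = product name

Records with product name starting with "W" in warehouse_beta: 3
Records with product name starting with "W" in warehouse_gamma: 2

Total: 3 + 2 = 5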